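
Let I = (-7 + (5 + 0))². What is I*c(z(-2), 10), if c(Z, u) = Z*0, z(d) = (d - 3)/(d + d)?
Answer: 0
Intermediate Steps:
z(d) = (-3 + d)/(2*d) (z(d) = (-3 + d)/((2*d)) = (-3 + d)*(1/(2*d)) = (-3 + d)/(2*d))
c(Z, u) = 0
I = 4 (I = (-7 + 5)² = (-2)² = 4)
I*c(z(-2), 10) = 4*0 = 0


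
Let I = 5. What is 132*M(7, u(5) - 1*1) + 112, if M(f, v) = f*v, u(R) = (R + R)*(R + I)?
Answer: 91588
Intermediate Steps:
u(R) = 2*R*(5 + R) (u(R) = (R + R)*(R + 5) = (2*R)*(5 + R) = 2*R*(5 + R))
132*M(7, u(5) - 1*1) + 112 = 132*(7*(2*5*(5 + 5) - 1*1)) + 112 = 132*(7*(2*5*10 - 1)) + 112 = 132*(7*(100 - 1)) + 112 = 132*(7*99) + 112 = 132*693 + 112 = 91476 + 112 = 91588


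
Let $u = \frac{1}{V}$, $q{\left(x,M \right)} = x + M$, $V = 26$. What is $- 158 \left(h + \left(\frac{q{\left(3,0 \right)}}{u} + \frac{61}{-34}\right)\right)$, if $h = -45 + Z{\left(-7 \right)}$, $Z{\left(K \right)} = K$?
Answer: $- \frac{65017}{17} \approx -3824.5$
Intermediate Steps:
$q{\left(x,M \right)} = M + x$
$u = \frac{1}{26} \approx 0.038462$
$h = -52$ ($h = -45 - 7 = -52$)
$- 158 \left(h + \left(\frac{q{\left(3,0 \right)}}{u} + \frac{61}{-34}\right)\right) = - 158 \left(-52 + \left(\left(0 + 3\right) \frac{1}{\frac{1}{26}} + \frac{61}{-34}\right)\right) = - 158 \left(-52 + \left(3 \cdot 26 + 61 \left(- \frac{1}{34}\right)\right)\right) = - 158 \left(-52 + \left(78 - \frac{61}{34}\right)\right) = - 158 \left(-52 + \frac{2591}{34}\right) = \left(-158\right) \frac{823}{34} = - \frac{65017}{17}$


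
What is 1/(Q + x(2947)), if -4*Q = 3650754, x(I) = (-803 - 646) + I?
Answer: -2/1822381 ≈ -1.0975e-6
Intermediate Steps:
x(I) = -1449 + I
Q = -1825377/2 (Q = -¼*3650754 = -1825377/2 ≈ -9.1269e+5)
1/(Q + x(2947)) = 1/(-1825377/2 + (-1449 + 2947)) = 1/(-1825377/2 + 1498) = 1/(-1822381/2) = -2/1822381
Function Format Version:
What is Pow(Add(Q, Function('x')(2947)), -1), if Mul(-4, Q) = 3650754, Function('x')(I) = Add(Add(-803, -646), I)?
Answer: Rational(-2, 1822381) ≈ -1.0975e-6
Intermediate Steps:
Function('x')(I) = Add(-1449, I)
Q = Rational(-1825377, 2) (Q = Mul(Rational(-1, 4), 3650754) = Rational(-1825377, 2) ≈ -9.1269e+5)
Pow(Add(Q, Function('x')(2947)), -1) = Pow(Add(Rational(-1825377, 2), Add(-1449, 2947)), -1) = Pow(Add(Rational(-1825377, 2), 1498), -1) = Pow(Rational(-1822381, 2), -1) = Rational(-2, 1822381)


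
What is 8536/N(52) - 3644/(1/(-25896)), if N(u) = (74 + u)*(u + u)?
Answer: 154569910379/1638 ≈ 9.4365e+7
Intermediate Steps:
N(u) = 2*u*(74 + u) (N(u) = (74 + u)*(2*u) = 2*u*(74 + u))
8536/N(52) - 3644/(1/(-25896)) = 8536/((2*52*(74 + 52))) - 3644/(1/(-25896)) = 8536/((2*52*126)) - 3644/(-1/25896) = 8536/13104 - 3644*(-25896) = 8536*(1/13104) + 94365024 = 1067/1638 + 94365024 = 154569910379/1638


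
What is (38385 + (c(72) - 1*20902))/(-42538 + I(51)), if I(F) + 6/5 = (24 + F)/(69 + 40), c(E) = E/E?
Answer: -9528780/23183489 ≈ -0.41102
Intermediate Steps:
c(E) = 1
I(F) = -534/545 + F/109 (I(F) = -6/5 + (24 + F)/(69 + 40) = -6/5 + (24 + F)/109 = -6/5 + (24 + F)*(1/109) = -6/5 + (24/109 + F/109) = -534/545 + F/109)
(38385 + (c(72) - 1*20902))/(-42538 + I(51)) = (38385 + (1 - 1*20902))/(-42538 + (-534/545 + (1/109)*51)) = (38385 + (1 - 20902))/(-42538 + (-534/545 + 51/109)) = (38385 - 20901)/(-42538 - 279/545) = 17484/(-23183489/545) = 17484*(-545/23183489) = -9528780/23183489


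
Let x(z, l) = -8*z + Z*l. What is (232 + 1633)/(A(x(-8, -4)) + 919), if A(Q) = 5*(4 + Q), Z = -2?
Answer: 1865/1299 ≈ 1.4357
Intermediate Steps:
x(z, l) = -8*z - 2*l
A(Q) = 20 + 5*Q
(232 + 1633)/(A(x(-8, -4)) + 919) = (232 + 1633)/((20 + 5*(-8*(-8) - 2*(-4))) + 919) = 1865/((20 + 5*(64 + 8)) + 919) = 1865/((20 + 5*72) + 919) = 1865/((20 + 360) + 919) = 1865/(380 + 919) = 1865/1299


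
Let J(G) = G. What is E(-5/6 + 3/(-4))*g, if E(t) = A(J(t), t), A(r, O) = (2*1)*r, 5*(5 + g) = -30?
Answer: 209/6 ≈ 34.833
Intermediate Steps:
g = -11 (g = -5 + (1/5)*(-30) = -5 - 6 = -11)
A(r, O) = 2*r
E(t) = 2*t
E(-5/6 + 3/(-4))*g = (2*(-5/6 + 3/(-4)))*(-11) = (2*(-5*1/6 + 3*(-1/4)))*(-11) = (2*(-5/6 - 3/4))*(-11) = (2*(-19/12))*(-11) = -19/6*(-11) = 209/6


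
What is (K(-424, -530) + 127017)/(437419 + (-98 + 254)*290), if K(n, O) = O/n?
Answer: 508073/1930636 ≈ 0.26316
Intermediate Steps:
(K(-424, -530) + 127017)/(437419 + (-98 + 254)*290) = (-530/(-424) + 127017)/(437419 + (-98 + 254)*290) = (-530*(-1/424) + 127017)/(437419 + 156*290) = (5/4 + 127017)/(437419 + 45240) = (508073/4)/482659 = (508073/4)*(1/482659) = 508073/1930636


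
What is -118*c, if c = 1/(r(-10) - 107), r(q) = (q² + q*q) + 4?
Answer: -118/97 ≈ -1.2165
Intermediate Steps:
r(q) = 4 + 2*q² (r(q) = (q² + q²) + 4 = 2*q² + 4 = 4 + 2*q²)
c = 1/97 (c = 1/((4 + 2*(-10)²) - 107) = 1/((4 + 2*100) - 107) = 1/((4 + 200) - 107) = 1/(204 - 107) = 1/97 ≈ 0.010309)
-118*c = -118*1/97 = -118/97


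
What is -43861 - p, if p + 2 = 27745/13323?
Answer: -584361202/13323 ≈ -43861.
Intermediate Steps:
p = 1099/13323 (p = -2 + 27745/13323 = 1099/13323 ≈ 0.082489)
-43861 - p = -43861 - 1*1099/13323 = -43861 - 1099/13323 = -584361202/13323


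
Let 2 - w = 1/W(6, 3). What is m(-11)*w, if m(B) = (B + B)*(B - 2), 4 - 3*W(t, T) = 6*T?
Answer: 4433/7 ≈ 633.29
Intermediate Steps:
W(t, T) = 4/3 - 2*T
m(B) = 2*B*(-2 + B) (m(B) = (2*B)*(-2 + B) = 2*B*(-2 + B))
w = 31/14 (w = 2 - 1/(4/3 - 2*3) = 2 - 1/(4/3 - 6) = 2 - 1/(-14/3) = 2 - 1*(-3/14) = 2 + 3/14 = 31/14 ≈ 2.2143)
m(-11)*w = (2*(-11)*(-2 - 11))*(31/14) = (2*(-11)*(-13))*(31/14) = 286*(31/14) = 4433/7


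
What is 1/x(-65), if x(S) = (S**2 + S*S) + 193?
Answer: 1/8643 ≈ 0.00011570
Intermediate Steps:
x(S) = 193 + 2*S**2 (x(S) = (S**2 + S**2) + 193 = 2*S**2 + 193 = 193 + 2*S**2)
1/x(-65) = 1/(193 + 2*(-65)**2) = 1/(193 + 2*4225) = 1/(193 + 8450) = 1/8643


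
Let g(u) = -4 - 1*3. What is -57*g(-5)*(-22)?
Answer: -8778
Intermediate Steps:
g(u) = -7 (g(u) = -4 - 3 = -7)
-57*g(-5)*(-22) = -57*(-7)*(-22) = 399*(-22) = -8778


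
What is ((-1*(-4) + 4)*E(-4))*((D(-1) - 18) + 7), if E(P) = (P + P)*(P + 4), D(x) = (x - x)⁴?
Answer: 0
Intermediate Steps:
D(x) = 0 (D(x) = 0⁴ = 0)
E(P) = 2*P*(4 + P) (E(P) = (2*P)*(4 + P) = 2*P*(4 + P))
((-1*(-4) + 4)*E(-4))*((D(-1) - 18) + 7) = ((-1*(-4) + 4)*(2*(-4)*(4 - 4)))*((0 - 18) + 7) = ((4 + 4)*(2*(-4)*0))*(-18 + 7) = (8*0)*(-11) = 0*(-11) = 0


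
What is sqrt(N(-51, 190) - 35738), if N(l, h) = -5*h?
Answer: 4*I*sqrt(2293) ≈ 191.54*I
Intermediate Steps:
sqrt(N(-51, 190) - 35738) = sqrt(-5*190 - 35738) = sqrt(-950 - 35738) = sqrt(-36688) = 4*I*sqrt(2293)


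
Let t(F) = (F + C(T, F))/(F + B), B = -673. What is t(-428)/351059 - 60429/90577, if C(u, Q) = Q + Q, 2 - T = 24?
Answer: -7785552195181/11669818672781 ≈ -0.66715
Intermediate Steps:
T = -22 (T = 2 - 1*24 = 2 - 24 = -22)
C(u, Q) = 2*Q
t(F) = 3*F/(-673 + F) (t(F) = (F + 2*F)/(F - 673) = (3*F)/(-673 + F) = 3*F/(-673 + F))
t(-428)/351059 - 60429/90577 = (3*(-428)/(-673 - 428))/351059 - 60429/90577 = (3*(-428)/(-1101))*(1/351059) - 60429*1/90577 = (3*(-428)*(-1/1101))*(1/351059) - 60429/90577 = (428/367)*(1/351059) - 60429/90577 = 428/128838653 - 60429/90577 = -7785552195181/11669818672781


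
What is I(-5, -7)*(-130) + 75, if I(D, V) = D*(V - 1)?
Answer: -5125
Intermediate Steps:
I(D, V) = D*(-1 + V)
I(-5, -7)*(-130) + 75 = -5*(-1 - 7)*(-130) + 75 = -5*(-8)*(-130) + 75 = 40*(-130) + 75 = -5200 + 75 = -5125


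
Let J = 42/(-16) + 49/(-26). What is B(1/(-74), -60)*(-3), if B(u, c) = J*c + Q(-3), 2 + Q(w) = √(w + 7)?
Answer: -21105/26 ≈ -811.73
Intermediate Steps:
J = -469/104 (J = 42*(-1/16) + 49*(-1/26) = -21/8 - 49/26 = -469/104 ≈ -4.5096)
Q(w) = -2 + √(7 + w) (Q(w) = -2 + √(w + 7) = -2 + √(7 + w))
B(u, c) = -469*c/104 (B(u, c) = -469*c/104 + (-2 + √(7 - 3)) = -469*c/104 + (-2 + √4) = -469*c/104 + (-2 + 2) = -469*c/104 + 0 = -469*c/104)
B(1/(-74), -60)*(-3) = -469/104*(-60)*(-3) = (7035/26)*(-3) = -21105/26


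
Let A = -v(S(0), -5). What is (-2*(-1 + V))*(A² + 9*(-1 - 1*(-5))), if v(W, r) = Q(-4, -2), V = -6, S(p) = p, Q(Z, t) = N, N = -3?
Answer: 630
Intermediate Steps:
Q(Z, t) = -3
v(W, r) = -3
A = 3 (A = -1*(-3) = 3)
(-2*(-1 + V))*(A² + 9*(-1 - 1*(-5))) = (-2*(-1 - 6))*(3² + 9*(-1 - 1*(-5))) = (-2*(-7))*(9 + 9*(-1 + 5)) = 14*(9 + 9*4) = 14*(9 + 36) = 14*45 = 630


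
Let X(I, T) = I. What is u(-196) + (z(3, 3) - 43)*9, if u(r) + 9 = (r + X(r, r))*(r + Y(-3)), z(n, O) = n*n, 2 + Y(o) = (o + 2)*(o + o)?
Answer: 74949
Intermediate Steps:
Y(o) = -2 + 2*o*(2 + o) (Y(o) = -2 + (o + 2)*(o + o) = -2 + (2 + o)*(2*o) = -2 + 2*o*(2 + o))
z(n, O) = n**2
u(r) = -9 + 2*r*(4 + r) (u(r) = -9 + (r + r)*(r + (-2 + 2*(-3)**2 + 4*(-3))) = -9 + (2*r)*(r + (-2 + 2*9 - 12)) = -9 + (2*r)*(r + (-2 + 18 - 12)) = -9 + (2*r)*(r + 4) = -9 + (2*r)*(4 + r) = -9 + 2*r*(4 + r))
u(-196) + (z(3, 3) - 43)*9 = (-9 + 2*(-196)**2 + 8*(-196)) + (3**2 - 43)*9 = (-9 + 2*38416 - 1568) + (9 - 43)*9 = (-9 + 76832 - 1568) - 34*9 = 75255 - 306 = 74949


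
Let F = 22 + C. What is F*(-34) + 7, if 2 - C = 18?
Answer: -197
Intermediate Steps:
C = -16 (C = 2 - 1*18 = 2 - 18 = -16)
F = 6 (F = 22 - 16 = 6)
F*(-34) + 7 = 6*(-34) + 7 = -204 + 7 = -197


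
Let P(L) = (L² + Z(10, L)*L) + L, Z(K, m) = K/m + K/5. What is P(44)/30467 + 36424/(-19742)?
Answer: -534353066/300739757 ≈ -1.7768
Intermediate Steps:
Z(K, m) = K/5 + K/m (Z(K, m) = K/m + K*(⅕) = K/m + K/5 = K/5 + K/m)
P(L) = L + L² + L*(2 + 10/L) (P(L) = (L² + ((⅕)*10 + 10/L)*L) + L = (L² + (2 + 10/L)*L) + L = (L² + L*(2 + 10/L)) + L = L + L² + L*(2 + 10/L))
P(44)/30467 + 36424/(-19742) = (10 + 44*(3 + 44))/30467 + 36424/(-19742) = (10 + 44*47)*(1/30467) + 36424*(-1/19742) = (10 + 2068)*(1/30467) - 18212/9871 = 2078*(1/30467) - 18212/9871 = 2078/30467 - 18212/9871 = -534353066/300739757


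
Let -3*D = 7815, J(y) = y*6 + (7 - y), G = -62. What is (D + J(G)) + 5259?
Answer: 2351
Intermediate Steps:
J(y) = 7 + 5*y (J(y) = 6*y + (7 - y) = 7 + 5*y)
D = -2605 (D = -1/3*7815 = -2605)
(D + J(G)) + 5259 = (-2605 + (7 + 5*(-62))) + 5259 = (-2605 + (7 - 310)) + 5259 = (-2605 - 303) + 5259 = -2908 + 5259 = 2351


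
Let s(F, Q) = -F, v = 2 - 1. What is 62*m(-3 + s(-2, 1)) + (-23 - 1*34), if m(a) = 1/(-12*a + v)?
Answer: -679/13 ≈ -52.231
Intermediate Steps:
v = 1
m(a) = 1/(1 - 12*a) (m(a) = 1/(-12*a + 1) = 1/(1 - 12*a))
62*m(-3 + s(-2, 1)) + (-23 - 1*34) = 62*(-1/(-1 + 12*(-3 - 1*(-2)))) + (-23 - 1*34) = 62*(-1/(-1 + 12*(-3 + 2))) + (-23 - 34) = 62*(-1/(-1 + 12*(-1))) - 57 = 62*(-1/(-1 - 12)) - 57 = 62*(-1/(-13)) - 57 = 62*(-1*(-1/13)) - 57 = 62*(1/13) - 57 = 62/13 - 57 = -679/13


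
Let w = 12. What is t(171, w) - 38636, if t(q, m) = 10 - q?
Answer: -38797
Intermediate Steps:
t(171, w) - 38636 = (10 - 1*171) - 38636 = (10 - 171) - 38636 = -161 - 38636 = -38797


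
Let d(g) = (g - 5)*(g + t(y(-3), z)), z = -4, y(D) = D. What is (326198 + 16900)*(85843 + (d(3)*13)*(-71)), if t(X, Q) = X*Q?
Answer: 38952945234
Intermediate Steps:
t(X, Q) = Q*X
d(g) = (-5 + g)*(12 + g) (d(g) = (g - 5)*(g - 4*(-3)) = (-5 + g)*(g + 12) = (-5 + g)*(12 + g))
(326198 + 16900)*(85843 + (d(3)*13)*(-71)) = (326198 + 16900)*(85843 + ((-60 + 3² + 7*3)*13)*(-71)) = 343098*(85843 + ((-60 + 9 + 21)*13)*(-71)) = 343098*(85843 - 30*13*(-71)) = 343098*(85843 - 390*(-71)) = 343098*(85843 + 27690) = 343098*113533 = 38952945234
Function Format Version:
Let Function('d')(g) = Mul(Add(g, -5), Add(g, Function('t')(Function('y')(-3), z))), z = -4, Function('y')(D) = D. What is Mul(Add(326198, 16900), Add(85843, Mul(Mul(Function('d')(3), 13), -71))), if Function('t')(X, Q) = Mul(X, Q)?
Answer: 38952945234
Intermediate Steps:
Function('t')(X, Q) = Mul(Q, X)
Function('d')(g) = Mul(Add(-5, g), Add(12, g)) (Function('d')(g) = Mul(Add(g, -5), Add(g, Mul(-4, -3))) = Mul(Add(-5, g), Add(g, 12)) = Mul(Add(-5, g), Add(12, g)))
Mul(Add(326198, 16900), Add(85843, Mul(Mul(Function('d')(3), 13), -71))) = Mul(Add(326198, 16900), Add(85843, Mul(Mul(Add(-60, Pow(3, 2), Mul(7, 3)), 13), -71))) = Mul(343098, Add(85843, Mul(Mul(Add(-60, 9, 21), 13), -71))) = Mul(343098, Add(85843, Mul(Mul(-30, 13), -71))) = Mul(343098, Add(85843, Mul(-390, -71))) = Mul(343098, Add(85843, 27690)) = Mul(343098, 113533) = 38952945234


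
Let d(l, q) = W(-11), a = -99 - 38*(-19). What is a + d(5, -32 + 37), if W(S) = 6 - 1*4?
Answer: 625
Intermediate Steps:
a = 623 (a = -99 + 722 = 623)
W(S) = 2 (W(S) = 6 - 4 = 2)
d(l, q) = 2
a + d(5, -32 + 37) = 623 + 2 = 625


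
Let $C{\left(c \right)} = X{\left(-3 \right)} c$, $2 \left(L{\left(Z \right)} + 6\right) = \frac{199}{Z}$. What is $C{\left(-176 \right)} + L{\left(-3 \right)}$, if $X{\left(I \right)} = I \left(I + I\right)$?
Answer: $- \frac{19243}{6} \approx -3207.2$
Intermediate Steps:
$L{\left(Z \right)} = -6 + \frac{199}{2 Z}$ ($L{\left(Z \right)} = -6 + \frac{199 \frac{1}{Z}}{2} = -6 + \frac{199}{2 Z}$)
$X{\left(I \right)} = 2 I^{2}$ ($X{\left(I \right)} = I 2 I = 2 I^{2}$)
$C{\left(c \right)} = 18 c$ ($C{\left(c \right)} = 2 \left(-3\right)^{2} c = 2 \cdot 9 c = 18 c$)
$C{\left(-176 \right)} + L{\left(-3 \right)} = 18 \left(-176\right) + \left(-6 + \frac{199}{2 \left(-3\right)}\right) = -3168 + \left(-6 + \frac{199}{2} \left(- \frac{1}{3}\right)\right) = -3168 - \frac{235}{6} = - \frac{19243}{6}$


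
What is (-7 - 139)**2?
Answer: 21316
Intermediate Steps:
(-7 - 139)**2 = (-146)**2 = 21316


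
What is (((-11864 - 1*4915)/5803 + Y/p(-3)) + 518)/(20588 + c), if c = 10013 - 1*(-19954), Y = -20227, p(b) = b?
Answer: 18049258/125730285 ≈ 0.14356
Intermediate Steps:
c = 29967 (c = 10013 + 19954 = 29967)
(((-11864 - 1*4915)/5803 + Y/p(-3)) + 518)/(20588 + c) = (((-11864 - 1*4915)/5803 - 20227/(-3)) + 518)/(20588 + 29967) = (((-11864 - 4915)*(1/5803) - 20227*(-1/3)) + 518)/50555 = ((-16779*1/5803 + 20227/3) + 518)*(1/50555) = ((-2397/829 + 20227/3) + 518)*(1/50555) = (16760992/2487 + 518)*(1/50555) = (18049258/2487)*(1/50555) = 18049258/125730285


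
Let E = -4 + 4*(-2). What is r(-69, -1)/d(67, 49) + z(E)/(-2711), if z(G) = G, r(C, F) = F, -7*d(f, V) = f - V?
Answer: 19193/48798 ≈ 0.39332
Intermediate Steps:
d(f, V) = -f/7 + V/7 (d(f, V) = -(f - V)/7 = -f/7 + V/7)
E = -12 (E = -4 - 8 = -12)
r(-69, -1)/d(67, 49) + z(E)/(-2711) = -1/(-⅐*67 + (⅐)*49) - 12/(-2711) = -1/(-67/7 + 7) - 12*(-1/2711) = -1/(-18/7) + 12/2711 = -1*(-7/18) + 12/2711 = 7/18 + 12/2711 = 19193/48798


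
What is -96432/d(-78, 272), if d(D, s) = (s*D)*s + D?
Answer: 16072/961805 ≈ 0.016710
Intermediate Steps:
d(D, s) = D + D*s² (d(D, s) = (D*s)*s + D = D*s² + D = D + D*s²)
-96432/d(-78, 272) = -96432*(-1/(78*(1 + 272²))) = -96432*(-1/(78*(1 + 73984))) = -96432/((-78*73985)) = -96432/(-5770830) = -96432*(-1/5770830) = 16072/961805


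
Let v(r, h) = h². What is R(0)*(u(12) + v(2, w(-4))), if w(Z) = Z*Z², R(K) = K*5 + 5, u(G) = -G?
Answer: 20420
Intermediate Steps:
R(K) = 5 + 5*K (R(K) = 5*K + 5 = 5 + 5*K)
w(Z) = Z³
R(0)*(u(12) + v(2, w(-4))) = (5 + 5*0)*(-1*12 + ((-4)³)²) = (5 + 0)*(-12 + (-64)²) = 5*(-12 + 4096) = 5*4084 = 20420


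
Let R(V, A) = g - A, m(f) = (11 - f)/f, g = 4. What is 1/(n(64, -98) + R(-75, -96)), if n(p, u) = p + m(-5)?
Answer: 5/804 ≈ 0.0062189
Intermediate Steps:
m(f) = (11 - f)/f
n(p, u) = -16/5 + p (n(p, u) = p + (11 - 1*(-5))/(-5) = p - (11 + 5)/5 = p - ⅕*16 = p - 16/5 = -16/5 + p)
R(V, A) = 4 - A
1/(n(64, -98) + R(-75, -96)) = 1/((-16/5 + 64) + (4 - 1*(-96))) = 1/(304/5 + (4 + 96)) = 1/(304/5 + 100) = 1/(804/5) = 5/804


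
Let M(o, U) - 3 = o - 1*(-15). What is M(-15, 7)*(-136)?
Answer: -408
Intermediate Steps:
M(o, U) = 18 + o (M(o, U) = 3 + (o - 1*(-15)) = 3 + (o + 15) = 3 + (15 + o) = 18 + o)
M(-15, 7)*(-136) = (18 - 15)*(-136) = 3*(-136) = -408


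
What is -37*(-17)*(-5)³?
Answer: -78625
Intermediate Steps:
-37*(-17)*(-5)³ = 629*(-125) = -78625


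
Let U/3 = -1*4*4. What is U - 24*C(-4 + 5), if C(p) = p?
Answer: -72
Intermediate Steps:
U = -48 (U = 3*(-1*4*4) = 3*(-4*4) = 3*(-16) = -48)
U - 24*C(-4 + 5) = -48 - 24*(-4 + 5) = -48 - 24*1 = -48 - 24 = -72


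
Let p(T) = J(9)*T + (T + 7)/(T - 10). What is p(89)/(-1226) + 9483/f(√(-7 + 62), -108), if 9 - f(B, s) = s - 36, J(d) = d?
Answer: 302923369/4939554 ≈ 61.326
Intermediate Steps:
p(T) = 9*T + (7 + T)/(-10 + T) (p(T) = 9*T + (T + 7)/(T - 10) = 9*T + (7 + T)/(-10 + T))
f(B, s) = 45 - s (f(B, s) = 9 - (s - 36) = 9 - (-36 + s) = 9 + (36 - s) = 45 - s)
p(89)/(-1226) + 9483/f(√(-7 + 62), -108) = ((7 - 89*89 + 9*89²)/(-10 + 89))/(-1226) + 9483/(45 - 1*(-108)) = ((7 - 7921 + 9*7921)/79)*(-1/1226) + 9483/(45 + 108) = ((7 - 7921 + 71289)/79)*(-1/1226) + 9483/153 = ((1/79)*63375)*(-1/1226) + 9483*(1/153) = (63375/79)*(-1/1226) + 3161/51 = -63375/96854 + 3161/51 = 302923369/4939554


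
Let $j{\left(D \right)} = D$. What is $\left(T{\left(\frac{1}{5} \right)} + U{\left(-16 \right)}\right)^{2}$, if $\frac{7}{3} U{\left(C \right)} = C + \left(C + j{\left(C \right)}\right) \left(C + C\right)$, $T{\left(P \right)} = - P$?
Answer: $\frac{4661281}{25} \approx 1.8645 \cdot 10^{5}$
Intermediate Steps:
$U{\left(C \right)} = \frac{3 C}{7} + \frac{12 C^{2}}{7}$ ($U{\left(C \right)} = \frac{3 \left(C + \left(C + C\right) \left(C + C\right)\right)}{7} = \frac{3 \left(C + 2 C 2 C\right)}{7} = \frac{3 \left(C + 4 C^{2}\right)}{7} = \frac{3 C}{7} + \frac{12 C^{2}}{7}$)
$\left(T{\left(\frac{1}{5} \right)} + U{\left(-16 \right)}\right)^{2} = \left(- \frac{1}{5} + \frac{3}{7} \left(-16\right) \left(1 + 4 \left(-16\right)\right)\right)^{2} = \left(\left(-1\right) \frac{1}{5} + \frac{3}{7} \left(-16\right) \left(1 - 64\right)\right)^{2} = \left(- \frac{1}{5} + \frac{3}{7} \left(-16\right) \left(-63\right)\right)^{2} = \left(- \frac{1}{5} + 432\right)^{2} = \left(\frac{2159}{5}\right)^{2} = \frac{4661281}{25}$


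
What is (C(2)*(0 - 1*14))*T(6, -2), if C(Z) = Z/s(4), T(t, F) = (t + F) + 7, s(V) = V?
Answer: -77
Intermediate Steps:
T(t, F) = 7 + F + t (T(t, F) = (F + t) + 7 = 7 + F + t)
C(Z) = Z/4
(C(2)*(0 - 1*14))*T(6, -2) = (((1/4)*2)*(0 - 1*14))*(7 - 2 + 6) = ((0 - 14)/2)*11 = ((1/2)*(-14))*11 = -7*11 = -77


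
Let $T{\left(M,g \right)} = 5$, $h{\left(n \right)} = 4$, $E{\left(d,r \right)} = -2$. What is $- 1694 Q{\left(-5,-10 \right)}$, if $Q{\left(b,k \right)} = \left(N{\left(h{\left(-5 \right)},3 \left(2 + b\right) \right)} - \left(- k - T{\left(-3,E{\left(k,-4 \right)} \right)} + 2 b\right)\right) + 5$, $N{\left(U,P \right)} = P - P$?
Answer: $-16940$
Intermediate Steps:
$N{\left(U,P \right)} = 0$
$Q{\left(b,k \right)} = 10 + k - 2 b$ ($Q{\left(b,k \right)} = \left(0 - \left(-5 - k + 2 b\right)\right) + 5 = \left(0 + \left(5 + k - 2 b\right)\right) + 5 = \left(5 + k - 2 b\right) + 5 = 10 + k - 2 b$)
$- 1694 Q{\left(-5,-10 \right)} = - 1694 \left(10 - 10 - -10\right) = - 1694 \left(10 - 10 + 10\right) = \left(-1694\right) 10 = -16940$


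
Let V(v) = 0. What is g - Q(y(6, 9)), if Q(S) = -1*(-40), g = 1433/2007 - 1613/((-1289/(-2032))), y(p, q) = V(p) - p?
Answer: -6679809095/2587023 ≈ -2582.0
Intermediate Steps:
y(p, q) = -p (y(p, q) = 0 - p = -p)
g = -6576328175/2587023 (g = 1433*(1/2007) - 1613/((-1289*(-1/2032))) = 1433/2007 - 1613/1289/2032 = 1433/2007 - 1613*2032/1289 = 1433/2007 - 3277616/1289 = -6576328175/2587023 ≈ -2542.0)
Q(S) = 40
g - Q(y(6, 9)) = -6576328175/2587023 - 1*40 = -6576328175/2587023 - 40 = -6679809095/2587023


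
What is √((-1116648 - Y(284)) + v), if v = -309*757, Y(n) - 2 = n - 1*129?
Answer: I*√1350718 ≈ 1162.2*I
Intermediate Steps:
Y(n) = -127 + n (Y(n) = 2 + (n - 1*129) = 2 + (n - 129) = 2 + (-129 + n) = -127 + n)
v = -233913
√((-1116648 - Y(284)) + v) = √((-1116648 - (-127 + 284)) - 233913) = √((-1116648 - 1*157) - 233913) = √((-1116648 - 157) - 233913) = √(-1116805 - 233913) = √(-1350718) = I*√1350718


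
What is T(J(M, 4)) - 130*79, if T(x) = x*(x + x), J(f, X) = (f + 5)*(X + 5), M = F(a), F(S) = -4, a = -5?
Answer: -10108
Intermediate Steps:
M = -4
J(f, X) = (5 + X)*(5 + f) (J(f, X) = (5 + f)*(5 + X) = (5 + X)*(5 + f))
T(x) = 2*x**2 (T(x) = x*(2*x) = 2*x**2)
T(J(M, 4)) - 130*79 = 2*(25 + 5*4 + 5*(-4) + 4*(-4))**2 - 130*79 = 2*(25 + 20 - 20 - 16)**2 - 10270 = 2*9**2 - 10270 = 2*81 - 10270 = 162 - 10270 = -10108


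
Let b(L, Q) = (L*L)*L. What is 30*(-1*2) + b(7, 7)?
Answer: 283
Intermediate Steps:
b(L, Q) = L³ (b(L, Q) = L²*L = L³)
30*(-1*2) + b(7, 7) = 30*(-1*2) + 7³ = 30*(-2) + 343 = -60 + 343 = 283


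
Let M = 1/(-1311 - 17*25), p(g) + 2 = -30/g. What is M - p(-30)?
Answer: 1735/1736 ≈ 0.99942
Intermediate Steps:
p(g) = -2 - 30/g
M = -1/1736 (M = 1/(-1311 - 425) = 1/(-1736) = -1/1736 ≈ -0.00057604)
M - p(-30) = -1/1736 - (-2 - 30/(-30)) = -1/1736 - (-2 - 30*(-1/30)) = -1/1736 - (-2 + 1) = -1/1736 - 1*(-1) = -1/1736 + 1 = 1735/1736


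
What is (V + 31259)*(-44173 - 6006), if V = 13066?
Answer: -2224184175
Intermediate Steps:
(V + 31259)*(-44173 - 6006) = (13066 + 31259)*(-44173 - 6006) = 44325*(-50179) = -2224184175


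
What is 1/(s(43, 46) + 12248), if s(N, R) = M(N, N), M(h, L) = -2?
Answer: 1/12246 ≈ 8.1659e-5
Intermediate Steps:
s(N, R) = -2
1/(s(43, 46) + 12248) = 1/(-2 + 12248) = 1/12246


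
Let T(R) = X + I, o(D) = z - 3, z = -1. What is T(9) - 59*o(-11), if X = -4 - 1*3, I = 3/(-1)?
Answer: 226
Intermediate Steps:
o(D) = -4 (o(D) = -1 - 3 = -4)
I = -3 (I = 3*(-1) = -3)
X = -7 (X = -4 - 3 = -7)
T(R) = -10 (T(R) = -7 - 3 = -10)
T(9) - 59*o(-11) = -10 - 59*(-4) = -10 + 236 = 226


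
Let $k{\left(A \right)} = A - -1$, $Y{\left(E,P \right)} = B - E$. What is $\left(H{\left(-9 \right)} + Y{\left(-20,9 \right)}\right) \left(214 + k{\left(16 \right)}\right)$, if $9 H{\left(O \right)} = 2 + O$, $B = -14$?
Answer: $\frac{3619}{3} \approx 1206.3$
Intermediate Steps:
$Y{\left(E,P \right)} = -14 - E$
$k{\left(A \right)} = 1 + A$ ($k{\left(A \right)} = A + 1 = 1 + A$)
$H{\left(O \right)} = \frac{2}{9} + \frac{O}{9}$ ($H{\left(O \right)} = \frac{2 + O}{9} = \frac{2}{9} + \frac{O}{9}$)
$\left(H{\left(-9 \right)} + Y{\left(-20,9 \right)}\right) \left(214 + k{\left(16 \right)}\right) = \left(\left(\frac{2}{9} + \frac{1}{9} \left(-9\right)\right) - -6\right) \left(214 + \left(1 + 16\right)\right) = \left(\left(\frac{2}{9} - 1\right) + \left(-14 + 20\right)\right) \left(214 + 17\right) = \left(- \frac{7}{9} + 6\right) 231 = \frac{47}{9} \cdot 231 = \frac{3619}{3}$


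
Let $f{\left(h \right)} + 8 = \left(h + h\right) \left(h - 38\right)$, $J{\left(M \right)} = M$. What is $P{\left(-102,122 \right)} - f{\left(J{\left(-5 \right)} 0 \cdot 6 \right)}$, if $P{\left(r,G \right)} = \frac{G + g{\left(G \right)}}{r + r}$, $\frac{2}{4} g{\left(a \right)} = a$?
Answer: $\frac{211}{34} \approx 6.2059$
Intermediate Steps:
$g{\left(a \right)} = 2 a$
$P{\left(r,G \right)} = \frac{3 G}{2 r}$ ($P{\left(r,G \right)} = \frac{G + 2 G}{r + r} = \frac{3 G}{2 r}$)
$f{\left(h \right)} = -8 + 2 h \left(-38 + h\right)$ ($f{\left(h \right)} = -8 + \left(h + h\right) \left(h - 38\right) = -8 + 2 h \left(-38 + h\right)$)
$P{\left(-102,122 \right)} - f{\left(J{\left(-5 \right)} 0 \cdot 6 \right)} = \frac{3}{2} \cdot 122 \frac{1}{-102} - \left(-8 - 76 \left(-5\right) 0 \cdot 6 + 2 \left(\left(-5\right) 0 \cdot 6\right)^{2}\right) = \frac{3}{2} \cdot 122 \left(- \frac{1}{102}\right) - \left(-8 - 76 \cdot 0 \cdot 6 + 2 \left(0 \cdot 6\right)^{2}\right) = - \frac{61}{34} - \left(-8 - 0 + 2 \cdot 0^{2}\right) = - \frac{61}{34} - \left(-8 + 0 + 2 \cdot 0\right) = - \frac{61}{34} - \left(-8 + 0 + 0\right) = - \frac{61}{34} - -8 = - \frac{61}{34} + 8 = \frac{211}{34}$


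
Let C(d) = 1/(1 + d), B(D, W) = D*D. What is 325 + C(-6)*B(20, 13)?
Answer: 245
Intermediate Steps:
B(D, W) = D²
325 + C(-6)*B(20, 13) = 325 + 20²/(1 - 6) = 325 + 400/(-5) = 325 - ⅕*400 = 325 - 80 = 245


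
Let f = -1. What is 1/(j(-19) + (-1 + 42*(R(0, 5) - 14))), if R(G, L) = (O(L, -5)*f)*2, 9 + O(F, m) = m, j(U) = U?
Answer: 1/568 ≈ 0.0017606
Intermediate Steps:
O(F, m) = -9 + m
R(G, L) = 28 (R(G, L) = ((-9 - 5)*(-1))*2 = -14*(-1)*2 = 14*2 = 28)
1/(j(-19) + (-1 + 42*(R(0, 5) - 14))) = 1/(-19 + (-1 + 42*(28 - 14))) = 1/(-19 + (-1 + 42*14)) = 1/(-19 + (-1 + 588)) = 1/(-19 + 587) = 1/568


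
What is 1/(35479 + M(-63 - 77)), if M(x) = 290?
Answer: 1/35769 ≈ 2.7957e-5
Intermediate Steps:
1/(35479 + M(-63 - 77)) = 1/(35479 + 290) = 1/35769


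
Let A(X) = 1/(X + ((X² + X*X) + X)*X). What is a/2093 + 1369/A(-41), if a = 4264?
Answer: -30020146290/161 ≈ -1.8646e+8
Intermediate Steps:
A(X) = 1/(X + X*(X + 2*X²)) (A(X) = 1/(X + ((X² + X²) + X)*X) = 1/(X + (2*X² + X)*X) = 1/(X + (X + 2*X²)*X) = 1/(X + X*(X + 2*X²)))
a/2093 + 1369/A(-41) = 4264/2093 + 1369/((1/((-41)*(1 - 41 + 2*(-41)²)))) = 4264*(1/2093) + 1369/((-1/(41*(1 - 41 + 2*1681)))) = 328/161 + 1369/((-1/(41*(1 - 41 + 3362)))) = 328/161 + 1369/((-1/41/3322)) = 328/161 + 1369/((-1/41*1/3322)) = 328/161 + 1369/(-1/136202) = 328/161 + 1369*(-136202) = 328/161 - 186460538 = -30020146290/161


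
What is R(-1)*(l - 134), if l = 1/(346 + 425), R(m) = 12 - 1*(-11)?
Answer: -2376199/771 ≈ -3082.0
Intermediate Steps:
R(m) = 23 (R(m) = 12 + 11 = 23)
l = 1/771 ≈ 0.0012970
R(-1)*(l - 134) = 23*(1/771 - 134) = 23*(-103313/771) = -2376199/771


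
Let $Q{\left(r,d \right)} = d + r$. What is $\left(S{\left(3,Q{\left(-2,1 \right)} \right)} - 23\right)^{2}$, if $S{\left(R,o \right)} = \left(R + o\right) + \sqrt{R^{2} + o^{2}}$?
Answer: $\left(21 - \sqrt{10}\right)^{2} \approx 318.18$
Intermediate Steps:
$S{\left(R,o \right)} = R + o + \sqrt{R^{2} + o^{2}}$
$\left(S{\left(3,Q{\left(-2,1 \right)} \right)} - 23\right)^{2} = \left(\left(3 + \left(1 - 2\right) + \sqrt{3^{2} + \left(1 - 2\right)^{2}}\right) - 23\right)^{2} = \left(\left(3 - 1 + \sqrt{9 + \left(-1\right)^{2}}\right) - 23\right)^{2} = \left(\left(3 - 1 + \sqrt{9 + 1}\right) - 23\right)^{2} = \left(\left(3 - 1 + \sqrt{10}\right) - 23\right)^{2} = \left(\left(2 + \sqrt{10}\right) - 23\right)^{2} = \left(-21 + \sqrt{10}\right)^{2}$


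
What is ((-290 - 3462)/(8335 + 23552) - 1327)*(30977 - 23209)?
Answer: -328724678168/31887 ≈ -1.0309e+7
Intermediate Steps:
((-290 - 3462)/(8335 + 23552) - 1327)*(30977 - 23209) = (-3752/31887 - 1327)*7768 = -42317801/31887*7768 = -328724678168/31887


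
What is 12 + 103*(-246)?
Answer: -25326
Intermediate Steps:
12 + 103*(-246) = 12 - 25338 = -25326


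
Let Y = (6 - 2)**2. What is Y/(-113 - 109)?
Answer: -8/111 ≈ -0.072072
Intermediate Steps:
Y = 16 (Y = 4**2 = 16)
Y/(-113 - 109) = 16/(-113 - 109) = 16/(-222) = -1/222*16 = -8/111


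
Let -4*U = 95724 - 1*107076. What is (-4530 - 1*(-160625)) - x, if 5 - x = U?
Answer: 158928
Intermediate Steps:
U = 2838 (U = -(95724 - 1*107076)/4 = -(95724 - 107076)/4 = -1/4*(-11352) = 2838)
x = -2833 (x = 5 - 1*2838 = 5 - 2838 = -2833)
(-4530 - 1*(-160625)) - x = (-4530 - 1*(-160625)) - 1*(-2833) = (-4530 + 160625) + 2833 = 156095 + 2833 = 158928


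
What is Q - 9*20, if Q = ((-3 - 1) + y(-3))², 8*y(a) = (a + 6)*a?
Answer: -9839/64 ≈ -153.73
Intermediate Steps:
y(a) = a*(6 + a)/8 (y(a) = ((a + 6)*a)/8 = ((6 + a)*a)/8 = (a*(6 + a))/8 = a*(6 + a)/8)
Q = 1681/64 (Q = ((-3 - 1) + (⅛)*(-3)*(6 - 3))² = (-4 + (⅛)*(-3)*3)² = (-4 - 9/8)² = (-41/8)² = 1681/64 ≈ 26.266)
Q - 9*20 = 1681/64 - 9*20 = 1681/64 - 180 = -9839/64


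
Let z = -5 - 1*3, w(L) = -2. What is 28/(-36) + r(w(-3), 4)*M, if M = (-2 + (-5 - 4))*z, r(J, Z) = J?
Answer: -1591/9 ≈ -176.78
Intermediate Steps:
z = -8 (z = -5 - 3 = -8)
M = 88 (M = (-2 + (-5 - 4))*(-8) = (-2 - 9)*(-8) = -11*(-8) = 88)
28/(-36) + r(w(-3), 4)*M = 28/(-36) - 2*88 = 28*(-1/36) - 176 = -7/9 - 176 = -1591/9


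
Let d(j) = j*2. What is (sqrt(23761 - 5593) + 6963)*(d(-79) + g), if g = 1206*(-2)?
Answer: -17894910 - 5140*sqrt(4542) ≈ -1.8241e+7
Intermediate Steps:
d(j) = 2*j
g = -2412
(sqrt(23761 - 5593) + 6963)*(d(-79) + g) = (sqrt(23761 - 5593) + 6963)*(2*(-79) - 2412) = (sqrt(18168) + 6963)*(-158 - 2412) = (2*sqrt(4542) + 6963)*(-2570) = (6963 + 2*sqrt(4542))*(-2570) = -17894910 - 5140*sqrt(4542)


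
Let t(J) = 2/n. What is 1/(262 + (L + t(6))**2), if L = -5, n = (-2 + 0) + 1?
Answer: 1/311 ≈ 0.0032154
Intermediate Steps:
n = -1 (n = -2 + 1 = -1)
t(J) = -2 (t(J) = 2/(-1) = 2*(-1) = -2)
1/(262 + (L + t(6))**2) = 1/(262 + (-5 - 2)**2) = 1/(262 + (-7)**2) = 1/(262 + 49) = 1/311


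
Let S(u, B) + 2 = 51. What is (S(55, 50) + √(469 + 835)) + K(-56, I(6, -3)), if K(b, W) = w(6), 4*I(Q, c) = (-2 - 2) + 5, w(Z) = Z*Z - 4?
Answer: 81 + 2*√326 ≈ 117.11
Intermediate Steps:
w(Z) = -4 + Z² (w(Z) = Z² - 4 = -4 + Z²)
I(Q, c) = ¼ (I(Q, c) = ((-2 - 2) + 5)/4 = (-4 + 5)/4 = (¼)*1 = ¼)
K(b, W) = 32 (K(b, W) = -4 + 6² = -4 + 36 = 32)
S(u, B) = 49 (S(u, B) = -2 + 51 = 49)
(S(55, 50) + √(469 + 835)) + K(-56, I(6, -3)) = (49 + √(469 + 835)) + 32 = (49 + √1304) + 32 = (49 + 2*√326) + 32 = 81 + 2*√326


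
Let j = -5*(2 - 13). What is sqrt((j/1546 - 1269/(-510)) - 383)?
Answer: 2*I*sqrt(410642911885)/65705 ≈ 19.506*I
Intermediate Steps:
j = 55 (j = -5*(-11) = 55)
sqrt((j/1546 - 1269/(-510)) - 383) = sqrt((55/1546 - 1269/(-510)) - 383) = sqrt((55*(1/1546) - 1269*(-1/510)) - 383) = sqrt((55/1546 + 423/170) - 383) = sqrt(165827/65705 - 383) = sqrt(-24999188/65705) = 2*I*sqrt(410642911885)/65705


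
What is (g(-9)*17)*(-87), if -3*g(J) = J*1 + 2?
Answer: -3451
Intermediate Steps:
g(J) = -⅔ - J/3 (g(J) = -(J*1 + 2)/3 = -(J + 2)/3 = -(2 + J)/3 = -⅔ - J/3)
(g(-9)*17)*(-87) = ((-⅔ - ⅓*(-9))*17)*(-87) = ((-⅔ + 3)*17)*(-87) = ((7/3)*17)*(-87) = (119/3)*(-87) = -3451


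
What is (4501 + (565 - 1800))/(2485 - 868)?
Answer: 3266/1617 ≈ 2.0198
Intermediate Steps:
(4501 + (565 - 1800))/(2485 - 868) = (4501 - 1235)/1617 = 3266*(1/1617) = 3266/1617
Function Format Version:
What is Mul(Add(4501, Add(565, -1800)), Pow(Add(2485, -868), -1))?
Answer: Rational(3266, 1617) ≈ 2.0198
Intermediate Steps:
Mul(Add(4501, Add(565, -1800)), Pow(Add(2485, -868), -1)) = Mul(Add(4501, -1235), Pow(1617, -1)) = Mul(3266, Rational(1, 1617)) = Rational(3266, 1617)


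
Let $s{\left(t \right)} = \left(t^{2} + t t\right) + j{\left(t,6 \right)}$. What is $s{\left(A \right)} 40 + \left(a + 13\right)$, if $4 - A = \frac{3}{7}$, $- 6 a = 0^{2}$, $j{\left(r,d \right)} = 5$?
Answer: $\frac{60437}{49} \approx 1233.4$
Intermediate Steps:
$a = 0$ ($a = - \frac{0^{2}}{6} = \left(- \frac{1}{6}\right) 0 = 0$)
$A = \frac{25}{7}$ ($A = 4 - \frac{3}{7} = \frac{25}{7} \approx 3.5714$)
$s{\left(t \right)} = 5 + 2 t^{2}$ ($s{\left(t \right)} = \left(t^{2} + t t\right) + 5 = \left(t^{2} + t^{2}\right) + 5 = 2 t^{2} + 5 = 5 + 2 t^{2}$)
$s{\left(A \right)} 40 + \left(a + 13\right) = \left(5 + 2 \left(\frac{25}{7}\right)^{2}\right) 40 + \left(0 + 13\right) = \left(5 + 2 \cdot \frac{625}{49}\right) 40 + 13 = \left(5 + \frac{1250}{49}\right) 40 + 13 = \frac{1495}{49} \cdot 40 + 13 = \frac{59800}{49} + 13 = \frac{60437}{49}$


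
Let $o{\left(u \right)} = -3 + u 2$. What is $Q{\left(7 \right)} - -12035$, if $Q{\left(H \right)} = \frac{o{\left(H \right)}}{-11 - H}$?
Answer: $\frac{216619}{18} \approx 12034.0$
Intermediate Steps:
$o{\left(u \right)} = -3 + 2 u$
$Q{\left(H \right)} = \frac{-3 + 2 H}{-11 - H}$
$Q{\left(7 \right)} - -12035 = \frac{3 - 14}{11 + 7} - -12035 = \frac{3 - 14}{18} + 12035 = \frac{1}{18} \left(-11\right) + 12035 = - \frac{11}{18} + 12035 = \frac{216619}{18}$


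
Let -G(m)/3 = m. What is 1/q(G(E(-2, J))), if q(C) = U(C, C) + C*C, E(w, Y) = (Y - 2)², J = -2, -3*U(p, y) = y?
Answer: 1/2320 ≈ 0.00043103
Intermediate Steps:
U(p, y) = -y/3
E(w, Y) = (-2 + Y)²
G(m) = -3*m
q(C) = C² - C/3 (q(C) = -C/3 + C*C = -C/3 + C² = C² - C/3)
1/q(G(E(-2, J))) = 1/((-3*(-2 - 2)²)*(-⅓ - 3*(-2 - 2)²)) = 1/((-3*(-4)²)*(-⅓ - 3*(-4)²)) = 1/((-3*16)*(-⅓ - 3*16)) = 1/(-48*(-⅓ - 48)) = 1/(-48*(-145/3)) = 1/2320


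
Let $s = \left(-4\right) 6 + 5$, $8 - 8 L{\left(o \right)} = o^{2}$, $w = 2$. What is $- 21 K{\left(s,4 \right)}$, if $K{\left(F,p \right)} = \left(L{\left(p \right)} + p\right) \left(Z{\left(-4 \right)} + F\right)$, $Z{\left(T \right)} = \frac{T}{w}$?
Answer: $1323$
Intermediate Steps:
$L{\left(o \right)} = 1 - \frac{o^{2}}{8}$
$Z{\left(T \right)} = \frac{T}{2}$
$s = -19$ ($s = -24 + 5 = -19$)
$K{\left(F,p \right)} = \left(-2 + F\right) \left(1 + p - \frac{p^{2}}{8}\right)$ ($K{\left(F,p \right)} = \left(\left(1 - \frac{p^{2}}{8}\right) + p\right) \left(\frac{1}{2} \left(-4\right) + F\right) = \left(1 + p - \frac{p^{2}}{8}\right) \left(-2 + F\right) = \left(-2 + F\right) \left(1 + p - \frac{p^{2}}{8}\right)$)
$- 21 K{\left(s,4 \right)} = - 21 \left(-2 - 19 - 8 + \frac{4^{2}}{4} - 76 - - \frac{19 \cdot 4^{2}}{8}\right) = - 21 \left(-2 - 19 - 8 + \frac{1}{4} \cdot 16 - 76 - \left(- \frac{19}{8}\right) 16\right) = - 21 \left(-2 - 19 - 8 + 4 - 76 + 38\right) = \left(-21\right) \left(-63\right) = 1323$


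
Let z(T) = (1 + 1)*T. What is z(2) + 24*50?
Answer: 1204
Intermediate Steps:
z(T) = 2*T
z(2) + 24*50 = 2*2 + 24*50 = 4 + 1200 = 1204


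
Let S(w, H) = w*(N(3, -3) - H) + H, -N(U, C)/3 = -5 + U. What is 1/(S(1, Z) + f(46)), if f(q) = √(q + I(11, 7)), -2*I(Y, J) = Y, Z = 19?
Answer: -4/3 + √2 ≈ 0.080880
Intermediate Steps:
I(Y, J) = -Y/2
N(U, C) = 15 - 3*U (N(U, C) = -3*(-5 + U) = 15 - 3*U)
S(w, H) = H + w*(6 - H) (S(w, H) = w*((15 - 3*3) - H) + H = w*((15 - 9) - H) + H = w*(6 - H) + H = H + w*(6 - H))
f(q) = √(-11/2 + q) (f(q) = √(q - ½*11) = √(q - 11/2) = √(-11/2 + q))
1/(S(1, Z) + f(46)) = 1/((19 + 6*1 - 1*19*1) + √(-22 + 4*46)/2) = 1/((19 + 6 - 19) + √(-22 + 184)/2) = 1/(6 + √162/2) = 1/(6 + (9*√2)/2) = 1/(6 + 9*√2/2)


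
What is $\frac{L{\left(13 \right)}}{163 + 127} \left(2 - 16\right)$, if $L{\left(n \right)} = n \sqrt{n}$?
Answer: $- \frac{91 \sqrt{13}}{145} \approx -2.2628$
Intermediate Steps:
$L{\left(n \right)} = n^{\frac{3}{2}}$
$\frac{L{\left(13 \right)}}{163 + 127} \left(2 - 16\right) = \frac{13^{\frac{3}{2}}}{163 + 127} \left(2 - 16\right) = \frac{13 \sqrt{13}}{290} \left(2 - 16\right) = 13 \sqrt{13} \cdot \frac{1}{290} \left(-14\right) = \frac{13 \sqrt{13}}{290} \left(-14\right) = - \frac{91 \sqrt{13}}{145}$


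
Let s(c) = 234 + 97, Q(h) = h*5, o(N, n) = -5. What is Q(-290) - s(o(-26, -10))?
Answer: -1781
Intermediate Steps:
Q(h) = 5*h
s(c) = 331
Q(-290) - s(o(-26, -10)) = 5*(-290) - 1*331 = -1450 - 331 = -1781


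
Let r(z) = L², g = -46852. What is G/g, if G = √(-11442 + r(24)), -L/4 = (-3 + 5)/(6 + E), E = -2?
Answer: -I*√11438/46852 ≈ -0.0022827*I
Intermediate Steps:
L = -2 (L = -4*(-3 + 5)/(6 - 2) = -8/4 = -4*½ = -2)
r(z) = 4 (r(z) = (-2)² = 4)
G = I*√11438 (G = √(-11442 + 4) = √(-11438) = I*√11438 ≈ 106.95*I)
G/g = (I*√11438)/(-46852) = (I*√11438)*(-1/46852) = -I*√11438/46852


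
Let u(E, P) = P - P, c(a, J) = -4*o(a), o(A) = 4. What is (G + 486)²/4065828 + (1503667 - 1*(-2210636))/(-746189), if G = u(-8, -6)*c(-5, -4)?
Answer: -1243789190070/252823010791 ≈ -4.9196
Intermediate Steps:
c(a, J) = -16 (c(a, J) = -4*4 = -16)
u(E, P) = 0
G = 0 (G = 0*(-16) = 0)
(G + 486)²/4065828 + (1503667 - 1*(-2210636))/(-746189) = (0 + 486)²/4065828 + (1503667 - 1*(-2210636))/(-746189) = 486²*(1/4065828) + (1503667 + 2210636)*(-1/746189) = 236196*(1/4065828) + 3714303*(-1/746189) = 19683/338819 - 3714303/746189 = -1243789190070/252823010791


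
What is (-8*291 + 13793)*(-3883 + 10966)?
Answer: 81206595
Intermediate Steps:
(-8*291 + 13793)*(-3883 + 10966) = (-2328 + 13793)*7083 = 11465*7083 = 81206595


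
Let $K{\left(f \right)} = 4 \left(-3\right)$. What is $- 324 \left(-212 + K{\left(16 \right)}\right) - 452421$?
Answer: $-379845$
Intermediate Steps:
$K{\left(f \right)} = -12$
$- 324 \left(-212 + K{\left(16 \right)}\right) - 452421 = - 324 \left(-212 - 12\right) - 452421 = \left(-324\right) \left(-224\right) - 452421 = 72576 - 452421 = -379845$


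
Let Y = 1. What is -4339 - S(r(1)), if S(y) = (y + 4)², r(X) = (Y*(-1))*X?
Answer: -4348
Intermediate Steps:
r(X) = -X (r(X) = (1*(-1))*X = -X)
S(y) = (4 + y)²
-4339 - S(r(1)) = -4339 - (4 - 1*1)² = -4339 - (4 - 1)² = -4339 - 1*3² = -4339 - 1*9 = -4339 - 9 = -4348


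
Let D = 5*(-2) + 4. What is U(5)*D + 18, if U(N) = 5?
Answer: -12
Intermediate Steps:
D = -6 (D = -10 + 4 = -6)
U(5)*D + 18 = 5*(-6) + 18 = -30 + 18 = -12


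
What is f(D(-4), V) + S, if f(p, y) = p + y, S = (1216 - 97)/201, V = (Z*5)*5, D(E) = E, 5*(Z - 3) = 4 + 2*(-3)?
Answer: 4460/67 ≈ 66.567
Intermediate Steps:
Z = 13/5 (Z = 3 + (4 + 2*(-3))/5 = 3 + (4 - 6)/5 = 3 + (⅕)*(-2) = 3 - ⅖ = 13/5 ≈ 2.6000)
V = 65 (V = ((13/5)*5)*5 = 13*5 = 65)
S = 373/67 (S = 1119*(1/201) = 373/67 ≈ 5.5672)
f(D(-4), V) + S = (-4 + 65) + 373/67 = 61 + 373/67 = 4460/67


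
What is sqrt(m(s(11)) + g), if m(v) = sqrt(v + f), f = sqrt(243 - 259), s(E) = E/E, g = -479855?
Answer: sqrt(-479855 + sqrt(1 + 4*I)) ≈ 0.e-3 + 692.71*I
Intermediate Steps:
s(E) = 1
f = 4*I (f = sqrt(-16) = 4*I ≈ 4.0*I)
m(v) = sqrt(v + 4*I)
sqrt(m(s(11)) + g) = sqrt(sqrt(1 + 4*I) - 479855) = sqrt(-479855 + sqrt(1 + 4*I))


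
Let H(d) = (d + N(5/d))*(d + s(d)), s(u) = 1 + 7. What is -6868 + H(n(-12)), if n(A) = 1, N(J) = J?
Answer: -6814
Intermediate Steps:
s(u) = 8
H(d) = (8 + d)*(d + 5/d) (H(d) = (d + 5/d)*(d + 8) = (d + 5/d)*(8 + d) = (8 + d)*(d + 5/d))
-6868 + H(n(-12)) = -6868 + (5 + 1**2 + 8*1 + 40/1) = -6868 + (5 + 1 + 8 + 40*1) = -6868 + (5 + 1 + 8 + 40) = -6868 + 54 = -6814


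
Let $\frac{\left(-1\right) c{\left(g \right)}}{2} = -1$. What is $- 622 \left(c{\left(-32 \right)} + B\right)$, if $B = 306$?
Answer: $-191576$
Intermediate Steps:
$c{\left(g \right)} = 2$ ($c{\left(g \right)} = \left(-2\right) \left(-1\right) = 2$)
$- 622 \left(c{\left(-32 \right)} + B\right) = - 622 \left(2 + 306\right) = \left(-622\right) 308 = -191576$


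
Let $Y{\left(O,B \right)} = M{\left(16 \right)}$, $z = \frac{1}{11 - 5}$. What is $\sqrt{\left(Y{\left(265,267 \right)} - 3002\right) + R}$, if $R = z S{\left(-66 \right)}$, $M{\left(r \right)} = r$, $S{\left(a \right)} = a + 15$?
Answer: $\frac{i \sqrt{11978}}{2} \approx 54.722 i$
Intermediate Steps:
$S{\left(a \right)} = 15 + a$
$z = \frac{1}{6} \approx 0.16667$
$Y{\left(O,B \right)} = 16$
$R = - \frac{17}{2}$ ($R = \frac{15 - 66}{6} = \frac{1}{6} \left(-51\right) = - \frac{17}{2} \approx -8.5$)
$\sqrt{\left(Y{\left(265,267 \right)} - 3002\right) + R} = \sqrt{\left(16 - 3002\right) - \frac{17}{2}} = \sqrt{-2986 - \frac{17}{2}} = \sqrt{- \frac{5989}{2}} = \frac{i \sqrt{11978}}{2}$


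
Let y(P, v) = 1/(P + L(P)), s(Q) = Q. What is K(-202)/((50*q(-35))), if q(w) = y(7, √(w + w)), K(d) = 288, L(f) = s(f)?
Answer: 2016/25 ≈ 80.640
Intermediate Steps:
L(f) = f
y(P, v) = 1/(2*P) (y(P, v) = 1/(P + P) = 1/(2*P))
q(w) = 1/14 (q(w) = (½)/7 = (½)*(⅐) = 1/14)
K(-202)/((50*q(-35))) = 288/((50*(1/14))) = 288/(25/7) = 288*(7/25) = 2016/25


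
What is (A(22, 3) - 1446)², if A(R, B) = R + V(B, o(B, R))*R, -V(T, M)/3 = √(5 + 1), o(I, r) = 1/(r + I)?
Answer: 2053912 + 187968*√6 ≈ 2.5143e+6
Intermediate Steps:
o(I, r) = 1/(I + r)
V(T, M) = -3*√6 (V(T, M) = -3*√(5 + 1) = -3*√6)
A(R, B) = R - 3*R*√6 (A(R, B) = R + (-3*√6)*R = R - 3*R*√6)
(A(22, 3) - 1446)² = (22*(1 - 3*√6) - 1446)² = ((22 - 66*√6) - 1446)² = (-1424 - 66*√6)²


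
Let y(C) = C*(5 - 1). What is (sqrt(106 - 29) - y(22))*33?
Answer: -2904 + 33*sqrt(77) ≈ -2614.4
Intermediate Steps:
y(C) = 4*C (y(C) = C*4 = 4*C)
(sqrt(106 - 29) - y(22))*33 = (sqrt(106 - 29) - 4*22)*33 = (sqrt(77) - 1*88)*33 = (sqrt(77) - 88)*33 = (-88 + sqrt(77))*33 = -2904 + 33*sqrt(77)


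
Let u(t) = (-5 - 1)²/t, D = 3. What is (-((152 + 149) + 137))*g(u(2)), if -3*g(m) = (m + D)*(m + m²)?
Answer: 1048572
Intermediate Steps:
u(t) = 36/t (u(t) = (-6)²/t = 36/t)
g(m) = -(3 + m)*(m + m²)/3 (g(m) = -(m + 3)*(m + m²)/3 = -(3 + m)*(m + m²)/3)
(-((152 + 149) + 137))*g(u(2)) = (-((152 + 149) + 137))*(-36/2*(3 + (36/2)² + 4*(36/2))/3) = (-(301 + 137))*(-36*(½)*(3 + (36*(½))² + 4*(36*(½)))/3) = (-1*438)*(-⅓*18*(3 + 18² + 4*18)) = -(-146)*18*(3 + 324 + 72) = -(-146)*18*399 = -438*(-2394) = 1048572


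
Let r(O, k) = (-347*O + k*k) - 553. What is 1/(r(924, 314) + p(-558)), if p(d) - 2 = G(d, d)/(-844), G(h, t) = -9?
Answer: -844/187860043 ≈ -4.4927e-6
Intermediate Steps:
r(O, k) = -553 + k² - 347*O (r(O, k) = (-347*O + k²) - 553 = (k² - 347*O) - 553 = -553 + k² - 347*O)
p(d) = 1697/844 (p(d) = 2 - 9/(-844) = 2 - 9*(-1/844) = 2 + 9/844 = 1697/844)
1/(r(924, 314) + p(-558)) = 1/((-553 + 314² - 347*924) + 1697/844) = 1/((-553 + 98596 - 320628) + 1697/844) = 1/(-222585 + 1697/844) = 1/(-187860043/844) = -844/187860043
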